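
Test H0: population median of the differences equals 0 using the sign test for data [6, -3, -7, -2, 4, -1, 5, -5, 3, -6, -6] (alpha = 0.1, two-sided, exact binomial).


Step 1: Discard zero differences. Original n = 11; n_eff = number of nonzero differences = 11.
Nonzero differences (with sign): +6, -3, -7, -2, +4, -1, +5, -5, +3, -6, -6
Step 2: Count signs: positive = 4, negative = 7.
Step 3: Under H0: P(positive) = 0.5, so the number of positives S ~ Bin(11, 0.5).
Step 4: Two-sided exact p-value = sum of Bin(11,0.5) probabilities at or below the observed probability = 0.548828.
Step 5: alpha = 0.1. fail to reject H0.

n_eff = 11, pos = 4, neg = 7, p = 0.548828, fail to reject H0.


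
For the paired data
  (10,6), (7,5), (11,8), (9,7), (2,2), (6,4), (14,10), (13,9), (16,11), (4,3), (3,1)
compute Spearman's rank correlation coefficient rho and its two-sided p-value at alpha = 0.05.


Step 1: Rank x and y separately (midranks; no ties here).
rank(x): 10->7, 7->5, 11->8, 9->6, 2->1, 6->4, 14->10, 13->9, 16->11, 4->3, 3->2
rank(y): 6->6, 5->5, 8->8, 7->7, 2->2, 4->4, 10->10, 9->9, 11->11, 3->3, 1->1
Step 2: d_i = R_x(i) - R_y(i); compute d_i^2.
  (7-6)^2=1, (5-5)^2=0, (8-8)^2=0, (6-7)^2=1, (1-2)^2=1, (4-4)^2=0, (10-10)^2=0, (9-9)^2=0, (11-11)^2=0, (3-3)^2=0, (2-1)^2=1
sum(d^2) = 4.
Step 3: rho = 1 - 6*4 / (11*(11^2 - 1)) = 1 - 24/1320 = 0.981818.
Step 4: Under H0, t = rho * sqrt((n-2)/(1-rho^2)) = 15.5168 ~ t(9).
Step 5: Two-sided p-value from the t-distribution with 9 df = 0.000000.
Step 6: alpha = 0.05. reject H0.

rho = 0.9818, p = 0.000000, reject H0 at alpha = 0.05.


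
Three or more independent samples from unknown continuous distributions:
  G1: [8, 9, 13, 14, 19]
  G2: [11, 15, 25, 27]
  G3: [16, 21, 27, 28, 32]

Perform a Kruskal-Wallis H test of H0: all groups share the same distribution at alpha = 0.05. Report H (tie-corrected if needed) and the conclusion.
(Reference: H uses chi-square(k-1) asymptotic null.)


Step 1: Combine all N = 14 observations and assign midranks.
sorted (value, group, rank): (8,G1,1), (9,G1,2), (11,G2,3), (13,G1,4), (14,G1,5), (15,G2,6), (16,G3,7), (19,G1,8), (21,G3,9), (25,G2,10), (27,G2,11.5), (27,G3,11.5), (28,G3,13), (32,G3,14)
Step 2: Sum ranks within each group.
R_1 = 20 (n_1 = 5)
R_2 = 30.5 (n_2 = 4)
R_3 = 54.5 (n_3 = 5)
Step 3: H = 12/(N(N+1)) * sum(R_i^2/n_i) - 3(N+1)
     = 12/(14*15) * (20^2/5 + 30.5^2/4 + 54.5^2/5) - 3*15
     = 0.057143 * 906.612 - 45
     = 6.806429.
Step 4: Ties present; correction factor C = 1 - 6/(14^3 - 14) = 0.997802. Corrected H = 6.806429 / 0.997802 = 6.821421.
Step 5: Under H0, H ~ chi^2(2); p-value = 0.033018.
Step 6: alpha = 0.05. reject H0.

H = 6.8214, df = 2, p = 0.033018, reject H0.


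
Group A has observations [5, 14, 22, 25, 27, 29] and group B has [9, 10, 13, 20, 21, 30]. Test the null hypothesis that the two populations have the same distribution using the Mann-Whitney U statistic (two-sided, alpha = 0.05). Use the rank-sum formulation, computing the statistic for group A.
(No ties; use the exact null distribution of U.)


Step 1: Combine and sort all 12 observations; assign midranks.
sorted (value, group): (5,X), (9,Y), (10,Y), (13,Y), (14,X), (20,Y), (21,Y), (22,X), (25,X), (27,X), (29,X), (30,Y)
ranks: 5->1, 9->2, 10->3, 13->4, 14->5, 20->6, 21->7, 22->8, 25->9, 27->10, 29->11, 30->12
Step 2: Rank sum for X: R1 = 1 + 5 + 8 + 9 + 10 + 11 = 44.
Step 3: U_X = R1 - n1(n1+1)/2 = 44 - 6*7/2 = 44 - 21 = 23.
       U_Y = n1*n2 - U_X = 36 - 23 = 13.
Step 4: No ties, so the exact null distribution of U (based on enumerating the C(12,6) = 924 equally likely rank assignments) gives the two-sided p-value.
Step 5: p-value = 0.484848; compare to alpha = 0.05. fail to reject H0.

U_X = 23, p = 0.484848, fail to reject H0 at alpha = 0.05.


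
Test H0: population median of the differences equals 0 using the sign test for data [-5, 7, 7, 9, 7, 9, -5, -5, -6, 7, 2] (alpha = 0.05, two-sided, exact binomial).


Step 1: Discard zero differences. Original n = 11; n_eff = number of nonzero differences = 11.
Nonzero differences (with sign): -5, +7, +7, +9, +7, +9, -5, -5, -6, +7, +2
Step 2: Count signs: positive = 7, negative = 4.
Step 3: Under H0: P(positive) = 0.5, so the number of positives S ~ Bin(11, 0.5).
Step 4: Two-sided exact p-value = sum of Bin(11,0.5) probabilities at or below the observed probability = 0.548828.
Step 5: alpha = 0.05. fail to reject H0.

n_eff = 11, pos = 7, neg = 4, p = 0.548828, fail to reject H0.


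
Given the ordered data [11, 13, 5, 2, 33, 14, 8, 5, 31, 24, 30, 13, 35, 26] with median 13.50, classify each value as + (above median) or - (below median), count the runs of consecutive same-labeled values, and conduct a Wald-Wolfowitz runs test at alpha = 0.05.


Step 1: Compute median = 13.50; label A = above, B = below.
Labels in order: BBBBAABBAAABAA  (n_A = 7, n_B = 7)
Step 2: Count runs R = 6.
Step 3: Under H0 (random ordering), E[R] = 2*n_A*n_B/(n_A+n_B) + 1 = 2*7*7/14 + 1 = 8.0000.
        Var[R] = 2*n_A*n_B*(2*n_A*n_B - n_A - n_B) / ((n_A+n_B)^2 * (n_A+n_B-1)) = 8232/2548 = 3.2308.
        SD[R] = 1.7974.
Step 4: Continuity-corrected z = (R + 0.5 - E[R]) / SD[R] = (6 + 0.5 - 8.0000) / 1.7974 = -0.8345.
Step 5: Two-sided p-value via normal approximation = 2*(1 - Phi(|z|)) = 0.403986.
Step 6: alpha = 0.05. fail to reject H0.

R = 6, z = -0.8345, p = 0.403986, fail to reject H0.


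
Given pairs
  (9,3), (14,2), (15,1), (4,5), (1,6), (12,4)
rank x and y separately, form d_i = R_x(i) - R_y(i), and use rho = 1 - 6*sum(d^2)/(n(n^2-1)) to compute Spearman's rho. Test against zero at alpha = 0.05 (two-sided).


Step 1: Rank x and y separately (midranks; no ties here).
rank(x): 9->3, 14->5, 15->6, 4->2, 1->1, 12->4
rank(y): 3->3, 2->2, 1->1, 5->5, 6->6, 4->4
Step 2: d_i = R_x(i) - R_y(i); compute d_i^2.
  (3-3)^2=0, (5-2)^2=9, (6-1)^2=25, (2-5)^2=9, (1-6)^2=25, (4-4)^2=0
sum(d^2) = 68.
Step 3: rho = 1 - 6*68 / (6*(6^2 - 1)) = 1 - 408/210 = -0.942857.
Step 4: Under H0, t = rho * sqrt((n-2)/(1-rho^2)) = -5.6595 ~ t(4).
Step 5: Two-sided p-value from the t-distribution with 4 df = 0.004805.
Step 6: alpha = 0.05. reject H0.

rho = -0.9429, p = 0.004805, reject H0 at alpha = 0.05.


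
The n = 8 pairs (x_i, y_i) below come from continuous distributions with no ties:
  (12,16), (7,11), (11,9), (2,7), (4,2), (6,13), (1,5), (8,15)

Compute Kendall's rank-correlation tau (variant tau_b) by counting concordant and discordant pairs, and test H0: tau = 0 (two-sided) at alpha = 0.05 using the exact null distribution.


Step 1: Enumerate the 28 unordered pairs (i,j) with i<j and classify each by sign(x_j-x_i) * sign(y_j-y_i).
  (1,2):dx=-5,dy=-5->C; (1,3):dx=-1,dy=-7->C; (1,4):dx=-10,dy=-9->C; (1,5):dx=-8,dy=-14->C
  (1,6):dx=-6,dy=-3->C; (1,7):dx=-11,dy=-11->C; (1,8):dx=-4,dy=-1->C; (2,3):dx=+4,dy=-2->D
  (2,4):dx=-5,dy=-4->C; (2,5):dx=-3,dy=-9->C; (2,6):dx=-1,dy=+2->D; (2,7):dx=-6,dy=-6->C
  (2,8):dx=+1,dy=+4->C; (3,4):dx=-9,dy=-2->C; (3,5):dx=-7,dy=-7->C; (3,6):dx=-5,dy=+4->D
  (3,7):dx=-10,dy=-4->C; (3,8):dx=-3,dy=+6->D; (4,5):dx=+2,dy=-5->D; (4,6):dx=+4,dy=+6->C
  (4,7):dx=-1,dy=-2->C; (4,8):dx=+6,dy=+8->C; (5,6):dx=+2,dy=+11->C; (5,7):dx=-3,dy=+3->D
  (5,8):dx=+4,dy=+13->C; (6,7):dx=-5,dy=-8->C; (6,8):dx=+2,dy=+2->C; (7,8):dx=+7,dy=+10->C
Step 2: C = 22, D = 6, total pairs = 28.
Step 3: tau = (C - D)/(n(n-1)/2) = (22 - 6)/28 = 0.571429.
Step 4: Exact two-sided p-value (enumerate n! = 40320 permutations of y under H0): p = 0.061012.
Step 5: alpha = 0.05. fail to reject H0.

tau_b = 0.5714 (C=22, D=6), p = 0.061012, fail to reject H0.


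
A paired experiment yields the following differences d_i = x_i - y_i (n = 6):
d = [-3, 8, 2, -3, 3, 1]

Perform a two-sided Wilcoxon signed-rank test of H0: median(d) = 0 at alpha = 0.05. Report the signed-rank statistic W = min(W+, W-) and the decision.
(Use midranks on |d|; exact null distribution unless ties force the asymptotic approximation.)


Step 1: Drop any zero differences (none here) and take |d_i|.
|d| = [3, 8, 2, 3, 3, 1]
Step 2: Midrank |d_i| (ties get averaged ranks).
ranks: |3|->4, |8|->6, |2|->2, |3|->4, |3|->4, |1|->1
Step 3: Attach original signs; sum ranks with positive sign and with negative sign.
W+ = 6 + 2 + 4 + 1 = 13
W- = 4 + 4 = 8
(Check: W+ + W- = 21 should equal n(n+1)/2 = 21.)
Step 4: Test statistic W = min(W+, W-) = 8.
Step 5: Ties in |d|, so use the tie-corrected normal approximation.
        E[W] = n(n+1)/4 = 6*7/4 = 10.5.
        Tie groups: |d|=3 (t=3); sum(t^3 - t) = 24.
        Var[W] = n(n+1)(2n+1)/24 - sum(t^3-t)/48 = 546/24 - 24/48 = 22.25.
        z = (W - E[W]) / sqrt(Var[W]) = (8 - 10.5) / 4.7170 = -0.5300.
        Two-sided p = 2*Phi(z) = 0.596113.
Step 6: alpha = 0.05. fail to reject H0.

W+ = 13, W- = 8, W = min = 8, p = 0.596113, fail to reject H0.


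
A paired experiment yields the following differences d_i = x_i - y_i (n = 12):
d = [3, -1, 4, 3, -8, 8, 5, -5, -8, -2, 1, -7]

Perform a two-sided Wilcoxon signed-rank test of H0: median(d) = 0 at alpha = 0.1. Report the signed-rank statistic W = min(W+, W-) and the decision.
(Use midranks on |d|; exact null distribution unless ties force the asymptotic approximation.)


Step 1: Drop any zero differences (none here) and take |d_i|.
|d| = [3, 1, 4, 3, 8, 8, 5, 5, 8, 2, 1, 7]
Step 2: Midrank |d_i| (ties get averaged ranks).
ranks: |3|->4.5, |1|->1.5, |4|->6, |3|->4.5, |8|->11, |8|->11, |5|->7.5, |5|->7.5, |8|->11, |2|->3, |1|->1.5, |7|->9
Step 3: Attach original signs; sum ranks with positive sign and with negative sign.
W+ = 4.5 + 6 + 4.5 + 11 + 7.5 + 1.5 = 35
W- = 1.5 + 11 + 7.5 + 11 + 3 + 9 = 43
(Check: W+ + W- = 78 should equal n(n+1)/2 = 78.)
Step 4: Test statistic W = min(W+, W-) = 35.
Step 5: Ties in |d|, so use the tie-corrected normal approximation.
        E[W] = n(n+1)/4 = 12*13/4 = 39.
        Tie groups: |d|=1 (t=2), |d|=3 (t=2), |d|=5 (t=2), |d|=8 (t=3); sum(t^3 - t) = 42.
        Var[W] = n(n+1)(2n+1)/24 - sum(t^3-t)/48 = 3900/24 - 42/48 = 161.625.
        z = (W - E[W]) / sqrt(Var[W]) = (35 - 39) / 12.7132 = -0.3146.
        Two-sided p = 2*Phi(z) = 0.753040.
Step 6: alpha = 0.1. fail to reject H0.

W+ = 35, W- = 43, W = min = 35, p = 0.753040, fail to reject H0.


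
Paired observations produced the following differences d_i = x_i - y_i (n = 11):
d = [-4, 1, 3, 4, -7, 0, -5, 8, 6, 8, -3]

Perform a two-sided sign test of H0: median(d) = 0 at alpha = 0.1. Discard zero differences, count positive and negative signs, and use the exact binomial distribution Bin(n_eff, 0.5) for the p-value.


Step 1: Discard zero differences. Original n = 11; n_eff = number of nonzero differences = 10.
Nonzero differences (with sign): -4, +1, +3, +4, -7, -5, +8, +6, +8, -3
Step 2: Count signs: positive = 6, negative = 4.
Step 3: Under H0: P(positive) = 0.5, so the number of positives S ~ Bin(10, 0.5).
Step 4: Two-sided exact p-value = sum of Bin(10,0.5) probabilities at or below the observed probability = 0.753906.
Step 5: alpha = 0.1. fail to reject H0.

n_eff = 10, pos = 6, neg = 4, p = 0.753906, fail to reject H0.


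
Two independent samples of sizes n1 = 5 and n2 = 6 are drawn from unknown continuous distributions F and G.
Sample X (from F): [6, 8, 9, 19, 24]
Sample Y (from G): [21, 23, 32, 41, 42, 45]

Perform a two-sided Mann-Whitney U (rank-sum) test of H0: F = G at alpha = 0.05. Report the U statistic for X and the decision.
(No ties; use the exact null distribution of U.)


Step 1: Combine and sort all 11 observations; assign midranks.
sorted (value, group): (6,X), (8,X), (9,X), (19,X), (21,Y), (23,Y), (24,X), (32,Y), (41,Y), (42,Y), (45,Y)
ranks: 6->1, 8->2, 9->3, 19->4, 21->5, 23->6, 24->7, 32->8, 41->9, 42->10, 45->11
Step 2: Rank sum for X: R1 = 1 + 2 + 3 + 4 + 7 = 17.
Step 3: U_X = R1 - n1(n1+1)/2 = 17 - 5*6/2 = 17 - 15 = 2.
       U_Y = n1*n2 - U_X = 30 - 2 = 28.
Step 4: No ties, so the exact null distribution of U (based on enumerating the C(11,5) = 462 equally likely rank assignments) gives the two-sided p-value.
Step 5: p-value = 0.017316; compare to alpha = 0.05. reject H0.

U_X = 2, p = 0.017316, reject H0 at alpha = 0.05.


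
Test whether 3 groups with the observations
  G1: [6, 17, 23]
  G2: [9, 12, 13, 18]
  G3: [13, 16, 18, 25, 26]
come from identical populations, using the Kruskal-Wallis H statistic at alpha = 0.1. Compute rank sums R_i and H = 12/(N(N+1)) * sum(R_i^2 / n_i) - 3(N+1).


Step 1: Combine all N = 12 observations and assign midranks.
sorted (value, group, rank): (6,G1,1), (9,G2,2), (12,G2,3), (13,G2,4.5), (13,G3,4.5), (16,G3,6), (17,G1,7), (18,G2,8.5), (18,G3,8.5), (23,G1,10), (25,G3,11), (26,G3,12)
Step 2: Sum ranks within each group.
R_1 = 18 (n_1 = 3)
R_2 = 18 (n_2 = 4)
R_3 = 42 (n_3 = 5)
Step 3: H = 12/(N(N+1)) * sum(R_i^2/n_i) - 3(N+1)
     = 12/(12*13) * (18^2/3 + 18^2/4 + 42^2/5) - 3*13
     = 0.076923 * 541.8 - 39
     = 2.676923.
Step 4: Ties present; correction factor C = 1 - 12/(12^3 - 12) = 0.993007. Corrected H = 2.676923 / 0.993007 = 2.695775.
Step 5: Under H0, H ~ chi^2(2); p-value = 0.259789.
Step 6: alpha = 0.1. fail to reject H0.

H = 2.6958, df = 2, p = 0.259789, fail to reject H0.


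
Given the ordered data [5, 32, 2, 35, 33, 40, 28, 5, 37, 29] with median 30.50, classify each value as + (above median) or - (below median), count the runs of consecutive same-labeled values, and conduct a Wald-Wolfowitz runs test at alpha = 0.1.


Step 1: Compute median = 30.50; label A = above, B = below.
Labels in order: BABAAABBAB  (n_A = 5, n_B = 5)
Step 2: Count runs R = 7.
Step 3: Under H0 (random ordering), E[R] = 2*n_A*n_B/(n_A+n_B) + 1 = 2*5*5/10 + 1 = 6.0000.
        Var[R] = 2*n_A*n_B*(2*n_A*n_B - n_A - n_B) / ((n_A+n_B)^2 * (n_A+n_B-1)) = 2000/900 = 2.2222.
        SD[R] = 1.4907.
Step 4: Continuity-corrected z = (R - 0.5 - E[R]) / SD[R] = (7 - 0.5 - 6.0000) / 1.4907 = 0.3354.
Step 5: Two-sided p-value via normal approximation = 2*(1 - Phi(|z|)) = 0.737316.
Step 6: alpha = 0.1. fail to reject H0.

R = 7, z = 0.3354, p = 0.737316, fail to reject H0.


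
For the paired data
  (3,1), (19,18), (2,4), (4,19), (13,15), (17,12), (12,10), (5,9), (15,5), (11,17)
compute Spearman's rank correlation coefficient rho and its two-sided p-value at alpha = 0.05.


Step 1: Rank x and y separately (midranks; no ties here).
rank(x): 3->2, 19->10, 2->1, 4->3, 13->7, 17->9, 12->6, 5->4, 15->8, 11->5
rank(y): 1->1, 18->9, 4->2, 19->10, 15->7, 12->6, 10->5, 9->4, 5->3, 17->8
Step 2: d_i = R_x(i) - R_y(i); compute d_i^2.
  (2-1)^2=1, (10-9)^2=1, (1-2)^2=1, (3-10)^2=49, (7-7)^2=0, (9-6)^2=9, (6-5)^2=1, (4-4)^2=0, (8-3)^2=25, (5-8)^2=9
sum(d^2) = 96.
Step 3: rho = 1 - 6*96 / (10*(10^2 - 1)) = 1 - 576/990 = 0.418182.
Step 4: Under H0, t = rho * sqrt((n-2)/(1-rho^2)) = 1.3021 ~ t(8).
Step 5: Two-sided p-value from the t-distribution with 8 df = 0.229113.
Step 6: alpha = 0.05. fail to reject H0.

rho = 0.4182, p = 0.229113, fail to reject H0 at alpha = 0.05.


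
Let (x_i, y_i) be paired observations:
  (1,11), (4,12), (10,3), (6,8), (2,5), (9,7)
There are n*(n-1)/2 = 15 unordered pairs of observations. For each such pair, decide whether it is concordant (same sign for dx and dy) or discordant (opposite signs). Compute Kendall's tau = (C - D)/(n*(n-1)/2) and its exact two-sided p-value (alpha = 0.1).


Step 1: Enumerate the 15 unordered pairs (i,j) with i<j and classify each by sign(x_j-x_i) * sign(y_j-y_i).
  (1,2):dx=+3,dy=+1->C; (1,3):dx=+9,dy=-8->D; (1,4):dx=+5,dy=-3->D; (1,5):dx=+1,dy=-6->D
  (1,6):dx=+8,dy=-4->D; (2,3):dx=+6,dy=-9->D; (2,4):dx=+2,dy=-4->D; (2,5):dx=-2,dy=-7->C
  (2,6):dx=+5,dy=-5->D; (3,4):dx=-4,dy=+5->D; (3,5):dx=-8,dy=+2->D; (3,6):dx=-1,dy=+4->D
  (4,5):dx=-4,dy=-3->C; (4,6):dx=+3,dy=-1->D; (5,6):dx=+7,dy=+2->C
Step 2: C = 4, D = 11, total pairs = 15.
Step 3: tau = (C - D)/(n(n-1)/2) = (4 - 11)/15 = -0.466667.
Step 4: Exact two-sided p-value (enumerate n! = 720 permutations of y under H0): p = 0.272222.
Step 5: alpha = 0.1. fail to reject H0.

tau_b = -0.4667 (C=4, D=11), p = 0.272222, fail to reject H0.


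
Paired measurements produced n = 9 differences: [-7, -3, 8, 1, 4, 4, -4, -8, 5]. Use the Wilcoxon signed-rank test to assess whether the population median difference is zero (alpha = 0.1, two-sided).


Step 1: Drop any zero differences (none here) and take |d_i|.
|d| = [7, 3, 8, 1, 4, 4, 4, 8, 5]
Step 2: Midrank |d_i| (ties get averaged ranks).
ranks: |7|->7, |3|->2, |8|->8.5, |1|->1, |4|->4, |4|->4, |4|->4, |8|->8.5, |5|->6
Step 3: Attach original signs; sum ranks with positive sign and with negative sign.
W+ = 8.5 + 1 + 4 + 4 + 6 = 23.5
W- = 7 + 2 + 4 + 8.5 = 21.5
(Check: W+ + W- = 45 should equal n(n+1)/2 = 45.)
Step 4: Test statistic W = min(W+, W-) = 21.5.
Step 5: Ties in |d|, so use the tie-corrected normal approximation.
        E[W] = n(n+1)/4 = 9*10/4 = 22.5.
        Tie groups: |d|=4 (t=3), |d|=8 (t=2); sum(t^3 - t) = 30.
        Var[W] = n(n+1)(2n+1)/24 - sum(t^3-t)/48 = 1710/24 - 30/48 = 70.625.
        z = (W - E[W]) / sqrt(Var[W]) = (21.5 - 22.5) / 8.4039 = -0.1190.
        Two-sided p = 2*Phi(z) = 0.905281.
Step 6: alpha = 0.1. fail to reject H0.

W+ = 23.5, W- = 21.5, W = min = 21.5, p = 0.905281, fail to reject H0.


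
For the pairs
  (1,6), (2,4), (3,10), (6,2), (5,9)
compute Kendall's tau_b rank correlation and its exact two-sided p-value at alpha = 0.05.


Step 1: Enumerate the 10 unordered pairs (i,j) with i<j and classify each by sign(x_j-x_i) * sign(y_j-y_i).
  (1,2):dx=+1,dy=-2->D; (1,3):dx=+2,dy=+4->C; (1,4):dx=+5,dy=-4->D; (1,5):dx=+4,dy=+3->C
  (2,3):dx=+1,dy=+6->C; (2,4):dx=+4,dy=-2->D; (2,5):dx=+3,dy=+5->C; (3,4):dx=+3,dy=-8->D
  (3,5):dx=+2,dy=-1->D; (4,5):dx=-1,dy=+7->D
Step 2: C = 4, D = 6, total pairs = 10.
Step 3: tau = (C - D)/(n(n-1)/2) = (4 - 6)/10 = -0.200000.
Step 4: Exact two-sided p-value (enumerate n! = 120 permutations of y under H0): p = 0.816667.
Step 5: alpha = 0.05. fail to reject H0.

tau_b = -0.2000 (C=4, D=6), p = 0.816667, fail to reject H0.


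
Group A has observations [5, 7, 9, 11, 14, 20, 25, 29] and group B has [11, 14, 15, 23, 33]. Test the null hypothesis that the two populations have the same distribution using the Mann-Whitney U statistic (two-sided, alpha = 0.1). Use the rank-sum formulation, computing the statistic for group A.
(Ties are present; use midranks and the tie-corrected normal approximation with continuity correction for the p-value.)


Step 1: Combine and sort all 13 observations; assign midranks.
sorted (value, group): (5,X), (7,X), (9,X), (11,X), (11,Y), (14,X), (14,Y), (15,Y), (20,X), (23,Y), (25,X), (29,X), (33,Y)
ranks: 5->1, 7->2, 9->3, 11->4.5, 11->4.5, 14->6.5, 14->6.5, 15->8, 20->9, 23->10, 25->11, 29->12, 33->13
Step 2: Rank sum for X: R1 = 1 + 2 + 3 + 4.5 + 6.5 + 9 + 11 + 12 = 49.
Step 3: U_X = R1 - n1(n1+1)/2 = 49 - 8*9/2 = 49 - 36 = 13.
       U_Y = n1*n2 - U_X = 40 - 13 = 27.
Step 4: Ties are present, so use the tie-corrected normal approximation (with continuity correction) for the p-value.
Step 5: p-value = 0.340019; compare to alpha = 0.1. fail to reject H0.

U_X = 13, p = 0.340019, fail to reject H0 at alpha = 0.1.


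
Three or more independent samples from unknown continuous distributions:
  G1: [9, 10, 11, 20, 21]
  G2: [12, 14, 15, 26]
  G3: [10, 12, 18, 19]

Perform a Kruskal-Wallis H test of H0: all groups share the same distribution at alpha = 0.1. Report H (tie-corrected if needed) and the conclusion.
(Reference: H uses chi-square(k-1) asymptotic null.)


Step 1: Combine all N = 13 observations and assign midranks.
sorted (value, group, rank): (9,G1,1), (10,G1,2.5), (10,G3,2.5), (11,G1,4), (12,G2,5.5), (12,G3,5.5), (14,G2,7), (15,G2,8), (18,G3,9), (19,G3,10), (20,G1,11), (21,G1,12), (26,G2,13)
Step 2: Sum ranks within each group.
R_1 = 30.5 (n_1 = 5)
R_2 = 33.5 (n_2 = 4)
R_3 = 27 (n_3 = 4)
Step 3: H = 12/(N(N+1)) * sum(R_i^2/n_i) - 3(N+1)
     = 12/(13*14) * (30.5^2/5 + 33.5^2/4 + 27^2/4) - 3*14
     = 0.065934 * 648.862 - 42
     = 0.782143.
Step 4: Ties present; correction factor C = 1 - 12/(13^3 - 13) = 0.994505. Corrected H = 0.782143 / 0.994505 = 0.786464.
Step 5: Under H0, H ~ chi^2(2); p-value = 0.674872.
Step 6: alpha = 0.1. fail to reject H0.

H = 0.7865, df = 2, p = 0.674872, fail to reject H0.


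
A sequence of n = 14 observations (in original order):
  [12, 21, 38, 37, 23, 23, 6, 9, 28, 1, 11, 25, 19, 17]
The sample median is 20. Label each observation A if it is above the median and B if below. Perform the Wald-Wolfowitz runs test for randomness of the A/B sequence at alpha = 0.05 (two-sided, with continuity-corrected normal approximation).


Step 1: Compute median = 20; label A = above, B = below.
Labels in order: BAAAAABBABBABB  (n_A = 7, n_B = 7)
Step 2: Count runs R = 7.
Step 3: Under H0 (random ordering), E[R] = 2*n_A*n_B/(n_A+n_B) + 1 = 2*7*7/14 + 1 = 8.0000.
        Var[R] = 2*n_A*n_B*(2*n_A*n_B - n_A - n_B) / ((n_A+n_B)^2 * (n_A+n_B-1)) = 8232/2548 = 3.2308.
        SD[R] = 1.7974.
Step 4: Continuity-corrected z = (R + 0.5 - E[R]) / SD[R] = (7 + 0.5 - 8.0000) / 1.7974 = -0.2782.
Step 5: Two-sided p-value via normal approximation = 2*(1 - Phi(|z|)) = 0.780879.
Step 6: alpha = 0.05. fail to reject H0.

R = 7, z = -0.2782, p = 0.780879, fail to reject H0.


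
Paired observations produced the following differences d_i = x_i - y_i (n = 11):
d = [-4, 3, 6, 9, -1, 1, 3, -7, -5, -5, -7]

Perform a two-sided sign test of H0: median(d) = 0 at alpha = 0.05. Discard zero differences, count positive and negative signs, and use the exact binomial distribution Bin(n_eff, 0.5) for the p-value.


Step 1: Discard zero differences. Original n = 11; n_eff = number of nonzero differences = 11.
Nonzero differences (with sign): -4, +3, +6, +9, -1, +1, +3, -7, -5, -5, -7
Step 2: Count signs: positive = 5, negative = 6.
Step 3: Under H0: P(positive) = 0.5, so the number of positives S ~ Bin(11, 0.5).
Step 4: Two-sided exact p-value = sum of Bin(11,0.5) probabilities at or below the observed probability = 1.000000.
Step 5: alpha = 0.05. fail to reject H0.

n_eff = 11, pos = 5, neg = 6, p = 1.000000, fail to reject H0.


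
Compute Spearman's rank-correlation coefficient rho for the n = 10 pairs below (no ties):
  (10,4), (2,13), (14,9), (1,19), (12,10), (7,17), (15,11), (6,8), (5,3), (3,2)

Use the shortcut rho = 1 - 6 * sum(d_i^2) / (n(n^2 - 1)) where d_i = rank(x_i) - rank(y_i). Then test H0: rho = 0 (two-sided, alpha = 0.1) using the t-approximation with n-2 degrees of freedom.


Step 1: Rank x and y separately (midranks; no ties here).
rank(x): 10->7, 2->2, 14->9, 1->1, 12->8, 7->6, 15->10, 6->5, 5->4, 3->3
rank(y): 4->3, 13->8, 9->5, 19->10, 10->6, 17->9, 11->7, 8->4, 3->2, 2->1
Step 2: d_i = R_x(i) - R_y(i); compute d_i^2.
  (7-3)^2=16, (2-8)^2=36, (9-5)^2=16, (1-10)^2=81, (8-6)^2=4, (6-9)^2=9, (10-7)^2=9, (5-4)^2=1, (4-2)^2=4, (3-1)^2=4
sum(d^2) = 180.
Step 3: rho = 1 - 6*180 / (10*(10^2 - 1)) = 1 - 1080/990 = -0.090909.
Step 4: Under H0, t = rho * sqrt((n-2)/(1-rho^2)) = -0.2582 ~ t(8).
Step 5: Two-sided p-value from the t-distribution with 8 df = 0.802772.
Step 6: alpha = 0.1. fail to reject H0.

rho = -0.0909, p = 0.802772, fail to reject H0 at alpha = 0.1.


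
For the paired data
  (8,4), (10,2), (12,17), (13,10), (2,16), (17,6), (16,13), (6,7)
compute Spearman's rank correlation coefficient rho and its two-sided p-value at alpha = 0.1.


Step 1: Rank x and y separately (midranks; no ties here).
rank(x): 8->3, 10->4, 12->5, 13->6, 2->1, 17->8, 16->7, 6->2
rank(y): 4->2, 2->1, 17->8, 10->5, 16->7, 6->3, 13->6, 7->4
Step 2: d_i = R_x(i) - R_y(i); compute d_i^2.
  (3-2)^2=1, (4-1)^2=9, (5-8)^2=9, (6-5)^2=1, (1-7)^2=36, (8-3)^2=25, (7-6)^2=1, (2-4)^2=4
sum(d^2) = 86.
Step 3: rho = 1 - 6*86 / (8*(8^2 - 1)) = 1 - 516/504 = -0.023810.
Step 4: Under H0, t = rho * sqrt((n-2)/(1-rho^2)) = -0.0583 ~ t(6).
Step 5: Two-sided p-value from the t-distribution with 6 df = 0.955374.
Step 6: alpha = 0.1. fail to reject H0.

rho = -0.0238, p = 0.955374, fail to reject H0 at alpha = 0.1.


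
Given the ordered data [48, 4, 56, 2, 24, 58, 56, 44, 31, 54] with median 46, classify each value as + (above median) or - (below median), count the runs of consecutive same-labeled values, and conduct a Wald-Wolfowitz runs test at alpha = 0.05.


Step 1: Compute median = 46; label A = above, B = below.
Labels in order: ABABBAABBA  (n_A = 5, n_B = 5)
Step 2: Count runs R = 7.
Step 3: Under H0 (random ordering), E[R] = 2*n_A*n_B/(n_A+n_B) + 1 = 2*5*5/10 + 1 = 6.0000.
        Var[R] = 2*n_A*n_B*(2*n_A*n_B - n_A - n_B) / ((n_A+n_B)^2 * (n_A+n_B-1)) = 2000/900 = 2.2222.
        SD[R] = 1.4907.
Step 4: Continuity-corrected z = (R - 0.5 - E[R]) / SD[R] = (7 - 0.5 - 6.0000) / 1.4907 = 0.3354.
Step 5: Two-sided p-value via normal approximation = 2*(1 - Phi(|z|)) = 0.737316.
Step 6: alpha = 0.05. fail to reject H0.

R = 7, z = 0.3354, p = 0.737316, fail to reject H0.


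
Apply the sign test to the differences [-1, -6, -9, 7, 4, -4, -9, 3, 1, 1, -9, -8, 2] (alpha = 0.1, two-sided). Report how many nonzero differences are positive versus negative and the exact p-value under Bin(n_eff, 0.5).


Step 1: Discard zero differences. Original n = 13; n_eff = number of nonzero differences = 13.
Nonzero differences (with sign): -1, -6, -9, +7, +4, -4, -9, +3, +1, +1, -9, -8, +2
Step 2: Count signs: positive = 6, negative = 7.
Step 3: Under H0: P(positive) = 0.5, so the number of positives S ~ Bin(13, 0.5).
Step 4: Two-sided exact p-value = sum of Bin(13,0.5) probabilities at or below the observed probability = 1.000000.
Step 5: alpha = 0.1. fail to reject H0.

n_eff = 13, pos = 6, neg = 7, p = 1.000000, fail to reject H0.


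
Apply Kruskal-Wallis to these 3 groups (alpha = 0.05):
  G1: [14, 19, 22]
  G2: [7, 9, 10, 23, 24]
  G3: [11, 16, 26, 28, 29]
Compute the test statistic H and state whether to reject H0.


Step 1: Combine all N = 13 observations and assign midranks.
sorted (value, group, rank): (7,G2,1), (9,G2,2), (10,G2,3), (11,G3,4), (14,G1,5), (16,G3,6), (19,G1,7), (22,G1,8), (23,G2,9), (24,G2,10), (26,G3,11), (28,G3,12), (29,G3,13)
Step 2: Sum ranks within each group.
R_1 = 20 (n_1 = 3)
R_2 = 25 (n_2 = 5)
R_3 = 46 (n_3 = 5)
Step 3: H = 12/(N(N+1)) * sum(R_i^2/n_i) - 3(N+1)
     = 12/(13*14) * (20^2/3 + 25^2/5 + 46^2/5) - 3*14
     = 0.065934 * 681.533 - 42
     = 2.936264.
Step 4: No ties, so H is used without correction.
Step 5: Under H0, H ~ chi^2(2); p-value = 0.230355.
Step 6: alpha = 0.05. fail to reject H0.

H = 2.9363, df = 2, p = 0.230355, fail to reject H0.


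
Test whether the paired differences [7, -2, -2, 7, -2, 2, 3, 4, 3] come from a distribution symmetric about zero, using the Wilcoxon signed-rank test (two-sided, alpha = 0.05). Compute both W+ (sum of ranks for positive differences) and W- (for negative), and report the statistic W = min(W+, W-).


Step 1: Drop any zero differences (none here) and take |d_i|.
|d| = [7, 2, 2, 7, 2, 2, 3, 4, 3]
Step 2: Midrank |d_i| (ties get averaged ranks).
ranks: |7|->8.5, |2|->2.5, |2|->2.5, |7|->8.5, |2|->2.5, |2|->2.5, |3|->5.5, |4|->7, |3|->5.5
Step 3: Attach original signs; sum ranks with positive sign and with negative sign.
W+ = 8.5 + 8.5 + 2.5 + 5.5 + 7 + 5.5 = 37.5
W- = 2.5 + 2.5 + 2.5 = 7.5
(Check: W+ + W- = 45 should equal n(n+1)/2 = 45.)
Step 4: Test statistic W = min(W+, W-) = 7.5.
Step 5: Ties in |d|, so use the tie-corrected normal approximation.
        E[W] = n(n+1)/4 = 9*10/4 = 22.5.
        Tie groups: |d|=2 (t=4), |d|=3 (t=2), |d|=7 (t=2); sum(t^3 - t) = 72.
        Var[W] = n(n+1)(2n+1)/24 - sum(t^3-t)/48 = 1710/24 - 72/48 = 69.75.
        z = (W - E[W]) / sqrt(Var[W]) = (7.5 - 22.5) / 8.3516 = -1.7961.
        Two-sided p = 2*Phi(z) = 0.072486.
Step 6: alpha = 0.05. fail to reject H0.

W+ = 37.5, W- = 7.5, W = min = 7.5, p = 0.072486, fail to reject H0.


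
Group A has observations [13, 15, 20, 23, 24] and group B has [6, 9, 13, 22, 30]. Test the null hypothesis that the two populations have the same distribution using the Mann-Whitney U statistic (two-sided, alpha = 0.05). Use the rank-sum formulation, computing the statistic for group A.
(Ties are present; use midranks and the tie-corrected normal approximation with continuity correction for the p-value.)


Step 1: Combine and sort all 10 observations; assign midranks.
sorted (value, group): (6,Y), (9,Y), (13,X), (13,Y), (15,X), (20,X), (22,Y), (23,X), (24,X), (30,Y)
ranks: 6->1, 9->2, 13->3.5, 13->3.5, 15->5, 20->6, 22->7, 23->8, 24->9, 30->10
Step 2: Rank sum for X: R1 = 3.5 + 5 + 6 + 8 + 9 = 31.5.
Step 3: U_X = R1 - n1(n1+1)/2 = 31.5 - 5*6/2 = 31.5 - 15 = 16.5.
       U_Y = n1*n2 - U_X = 25 - 16.5 = 8.5.
Step 4: Ties are present, so use the tie-corrected normal approximation (with continuity correction) for the p-value.
Step 5: p-value = 0.463344; compare to alpha = 0.05. fail to reject H0.

U_X = 16.5, p = 0.463344, fail to reject H0 at alpha = 0.05.


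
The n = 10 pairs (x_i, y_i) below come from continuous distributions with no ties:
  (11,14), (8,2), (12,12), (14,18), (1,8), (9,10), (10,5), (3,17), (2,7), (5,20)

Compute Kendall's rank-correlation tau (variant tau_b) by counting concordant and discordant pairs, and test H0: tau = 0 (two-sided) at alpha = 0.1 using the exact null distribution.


Step 1: Enumerate the 45 unordered pairs (i,j) with i<j and classify each by sign(x_j-x_i) * sign(y_j-y_i).
  (1,2):dx=-3,dy=-12->C; (1,3):dx=+1,dy=-2->D; (1,4):dx=+3,dy=+4->C; (1,5):dx=-10,dy=-6->C
  (1,6):dx=-2,dy=-4->C; (1,7):dx=-1,dy=-9->C; (1,8):dx=-8,dy=+3->D; (1,9):dx=-9,dy=-7->C
  (1,10):dx=-6,dy=+6->D; (2,3):dx=+4,dy=+10->C; (2,4):dx=+6,dy=+16->C; (2,5):dx=-7,dy=+6->D
  (2,6):dx=+1,dy=+8->C; (2,7):dx=+2,dy=+3->C; (2,8):dx=-5,dy=+15->D; (2,9):dx=-6,dy=+5->D
  (2,10):dx=-3,dy=+18->D; (3,4):dx=+2,dy=+6->C; (3,5):dx=-11,dy=-4->C; (3,6):dx=-3,dy=-2->C
  (3,7):dx=-2,dy=-7->C; (3,8):dx=-9,dy=+5->D; (3,9):dx=-10,dy=-5->C; (3,10):dx=-7,dy=+8->D
  (4,5):dx=-13,dy=-10->C; (4,6):dx=-5,dy=-8->C; (4,7):dx=-4,dy=-13->C; (4,8):dx=-11,dy=-1->C
  (4,9):dx=-12,dy=-11->C; (4,10):dx=-9,dy=+2->D; (5,6):dx=+8,dy=+2->C; (5,7):dx=+9,dy=-3->D
  (5,8):dx=+2,dy=+9->C; (5,9):dx=+1,dy=-1->D; (5,10):dx=+4,dy=+12->C; (6,7):dx=+1,dy=-5->D
  (6,8):dx=-6,dy=+7->D; (6,9):dx=-7,dy=-3->C; (6,10):dx=-4,dy=+10->D; (7,8):dx=-7,dy=+12->D
  (7,9):dx=-8,dy=+2->D; (7,10):dx=-5,dy=+15->D; (8,9):dx=-1,dy=-10->C; (8,10):dx=+2,dy=+3->C
  (9,10):dx=+3,dy=+13->C
Step 2: C = 27, D = 18, total pairs = 45.
Step 3: tau = (C - D)/(n(n-1)/2) = (27 - 18)/45 = 0.200000.
Step 4: Exact two-sided p-value (enumerate n! = 3628800 permutations of y under H0): p = 0.484313.
Step 5: alpha = 0.1. fail to reject H0.

tau_b = 0.2000 (C=27, D=18), p = 0.484313, fail to reject H0.


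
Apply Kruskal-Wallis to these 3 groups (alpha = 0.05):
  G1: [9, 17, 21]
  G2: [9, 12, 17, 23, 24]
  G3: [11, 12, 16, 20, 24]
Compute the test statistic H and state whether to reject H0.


Step 1: Combine all N = 13 observations and assign midranks.
sorted (value, group, rank): (9,G1,1.5), (9,G2,1.5), (11,G3,3), (12,G2,4.5), (12,G3,4.5), (16,G3,6), (17,G1,7.5), (17,G2,7.5), (20,G3,9), (21,G1,10), (23,G2,11), (24,G2,12.5), (24,G3,12.5)
Step 2: Sum ranks within each group.
R_1 = 19 (n_1 = 3)
R_2 = 37 (n_2 = 5)
R_3 = 35 (n_3 = 5)
Step 3: H = 12/(N(N+1)) * sum(R_i^2/n_i) - 3(N+1)
     = 12/(13*14) * (19^2/3 + 37^2/5 + 35^2/5) - 3*14
     = 0.065934 * 639.133 - 42
     = 0.140659.
Step 4: Ties present; correction factor C = 1 - 24/(13^3 - 13) = 0.989011. Corrected H = 0.140659 / 0.989011 = 0.142222.
Step 5: Under H0, H ~ chi^2(2); p-value = 0.931358.
Step 6: alpha = 0.05. fail to reject H0.

H = 0.1422, df = 2, p = 0.931358, fail to reject H0.


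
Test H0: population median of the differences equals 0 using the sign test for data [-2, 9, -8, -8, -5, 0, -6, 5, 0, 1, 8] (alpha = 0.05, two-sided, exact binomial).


Step 1: Discard zero differences. Original n = 11; n_eff = number of nonzero differences = 9.
Nonzero differences (with sign): -2, +9, -8, -8, -5, -6, +5, +1, +8
Step 2: Count signs: positive = 4, negative = 5.
Step 3: Under H0: P(positive) = 0.5, so the number of positives S ~ Bin(9, 0.5).
Step 4: Two-sided exact p-value = sum of Bin(9,0.5) probabilities at or below the observed probability = 1.000000.
Step 5: alpha = 0.05. fail to reject H0.

n_eff = 9, pos = 4, neg = 5, p = 1.000000, fail to reject H0.


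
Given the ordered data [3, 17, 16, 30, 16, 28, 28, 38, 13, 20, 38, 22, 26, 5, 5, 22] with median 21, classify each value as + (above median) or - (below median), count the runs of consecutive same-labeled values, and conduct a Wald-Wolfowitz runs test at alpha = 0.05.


Step 1: Compute median = 21; label A = above, B = below.
Labels in order: BBBABAAABBAAABBA  (n_A = 8, n_B = 8)
Step 2: Count runs R = 8.
Step 3: Under H0 (random ordering), E[R] = 2*n_A*n_B/(n_A+n_B) + 1 = 2*8*8/16 + 1 = 9.0000.
        Var[R] = 2*n_A*n_B*(2*n_A*n_B - n_A - n_B) / ((n_A+n_B)^2 * (n_A+n_B-1)) = 14336/3840 = 3.7333.
        SD[R] = 1.9322.
Step 4: Continuity-corrected z = (R + 0.5 - E[R]) / SD[R] = (8 + 0.5 - 9.0000) / 1.9322 = -0.2588.
Step 5: Two-sided p-value via normal approximation = 2*(1 - Phi(|z|)) = 0.795809.
Step 6: alpha = 0.05. fail to reject H0.

R = 8, z = -0.2588, p = 0.795809, fail to reject H0.


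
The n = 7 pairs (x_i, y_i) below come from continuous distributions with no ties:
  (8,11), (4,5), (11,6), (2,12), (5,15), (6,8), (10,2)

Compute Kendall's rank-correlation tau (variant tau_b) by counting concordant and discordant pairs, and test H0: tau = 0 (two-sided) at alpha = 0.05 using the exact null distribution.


Step 1: Enumerate the 21 unordered pairs (i,j) with i<j and classify each by sign(x_j-x_i) * sign(y_j-y_i).
  (1,2):dx=-4,dy=-6->C; (1,3):dx=+3,dy=-5->D; (1,4):dx=-6,dy=+1->D; (1,5):dx=-3,dy=+4->D
  (1,6):dx=-2,dy=-3->C; (1,7):dx=+2,dy=-9->D; (2,3):dx=+7,dy=+1->C; (2,4):dx=-2,dy=+7->D
  (2,5):dx=+1,dy=+10->C; (2,6):dx=+2,dy=+3->C; (2,7):dx=+6,dy=-3->D; (3,4):dx=-9,dy=+6->D
  (3,5):dx=-6,dy=+9->D; (3,6):dx=-5,dy=+2->D; (3,7):dx=-1,dy=-4->C; (4,5):dx=+3,dy=+3->C
  (4,6):dx=+4,dy=-4->D; (4,7):dx=+8,dy=-10->D; (5,6):dx=+1,dy=-7->D; (5,7):dx=+5,dy=-13->D
  (6,7):dx=+4,dy=-6->D
Step 2: C = 7, D = 14, total pairs = 21.
Step 3: tau = (C - D)/(n(n-1)/2) = (7 - 14)/21 = -0.333333.
Step 4: Exact two-sided p-value (enumerate n! = 5040 permutations of y under H0): p = 0.381349.
Step 5: alpha = 0.05. fail to reject H0.

tau_b = -0.3333 (C=7, D=14), p = 0.381349, fail to reject H0.


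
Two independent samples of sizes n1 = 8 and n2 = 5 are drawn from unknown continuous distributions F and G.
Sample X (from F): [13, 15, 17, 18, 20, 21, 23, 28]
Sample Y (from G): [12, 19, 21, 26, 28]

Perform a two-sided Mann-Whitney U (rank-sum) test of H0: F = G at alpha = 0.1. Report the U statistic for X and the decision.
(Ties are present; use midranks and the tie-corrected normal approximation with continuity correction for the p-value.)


Step 1: Combine and sort all 13 observations; assign midranks.
sorted (value, group): (12,Y), (13,X), (15,X), (17,X), (18,X), (19,Y), (20,X), (21,X), (21,Y), (23,X), (26,Y), (28,X), (28,Y)
ranks: 12->1, 13->2, 15->3, 17->4, 18->5, 19->6, 20->7, 21->8.5, 21->8.5, 23->10, 26->11, 28->12.5, 28->12.5
Step 2: Rank sum for X: R1 = 2 + 3 + 4 + 5 + 7 + 8.5 + 10 + 12.5 = 52.
Step 3: U_X = R1 - n1(n1+1)/2 = 52 - 8*9/2 = 52 - 36 = 16.
       U_Y = n1*n2 - U_X = 40 - 16 = 24.
Step 4: Ties are present, so use the tie-corrected normal approximation (with continuity correction) for the p-value.
Step 5: p-value = 0.607419; compare to alpha = 0.1. fail to reject H0.

U_X = 16, p = 0.607419, fail to reject H0 at alpha = 0.1.


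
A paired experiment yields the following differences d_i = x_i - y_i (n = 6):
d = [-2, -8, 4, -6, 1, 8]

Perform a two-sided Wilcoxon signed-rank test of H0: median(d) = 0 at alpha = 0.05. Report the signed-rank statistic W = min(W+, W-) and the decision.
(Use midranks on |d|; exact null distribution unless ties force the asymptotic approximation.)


Step 1: Drop any zero differences (none here) and take |d_i|.
|d| = [2, 8, 4, 6, 1, 8]
Step 2: Midrank |d_i| (ties get averaged ranks).
ranks: |2|->2, |8|->5.5, |4|->3, |6|->4, |1|->1, |8|->5.5
Step 3: Attach original signs; sum ranks with positive sign and with negative sign.
W+ = 3 + 1 + 5.5 = 9.5
W- = 2 + 5.5 + 4 = 11.5
(Check: W+ + W- = 21 should equal n(n+1)/2 = 21.)
Step 4: Test statistic W = min(W+, W-) = 9.5.
Step 5: Ties in |d|, so use the tie-corrected normal approximation.
        E[W] = n(n+1)/4 = 6*7/4 = 10.5.
        Tie groups: |d|=8 (t=2); sum(t^3 - t) = 6.
        Var[W] = n(n+1)(2n+1)/24 - sum(t^3-t)/48 = 546/24 - 6/48 = 22.625.
        z = (W - E[W]) / sqrt(Var[W]) = (9.5 - 10.5) / 4.7566 = -0.2102.
        Two-sided p = 2*Phi(z) = 0.833484.
Step 6: alpha = 0.05. fail to reject H0.

W+ = 9.5, W- = 11.5, W = min = 9.5, p = 0.833484, fail to reject H0.


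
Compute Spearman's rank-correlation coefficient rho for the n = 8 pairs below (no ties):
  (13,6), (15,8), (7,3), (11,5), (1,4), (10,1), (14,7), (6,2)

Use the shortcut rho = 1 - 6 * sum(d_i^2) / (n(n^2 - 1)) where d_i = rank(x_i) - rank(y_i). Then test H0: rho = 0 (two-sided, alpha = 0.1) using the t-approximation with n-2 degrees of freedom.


Step 1: Rank x and y separately (midranks; no ties here).
rank(x): 13->6, 15->8, 7->3, 11->5, 1->1, 10->4, 14->7, 6->2
rank(y): 6->6, 8->8, 3->3, 5->5, 4->4, 1->1, 7->7, 2->2
Step 2: d_i = R_x(i) - R_y(i); compute d_i^2.
  (6-6)^2=0, (8-8)^2=0, (3-3)^2=0, (5-5)^2=0, (1-4)^2=9, (4-1)^2=9, (7-7)^2=0, (2-2)^2=0
sum(d^2) = 18.
Step 3: rho = 1 - 6*18 / (8*(8^2 - 1)) = 1 - 108/504 = 0.785714.
Step 4: Under H0, t = rho * sqrt((n-2)/(1-rho^2)) = 3.1113 ~ t(6).
Step 5: Two-sided p-value from the t-distribution with 6 df = 0.020815.
Step 6: alpha = 0.1. reject H0.

rho = 0.7857, p = 0.020815, reject H0 at alpha = 0.1.


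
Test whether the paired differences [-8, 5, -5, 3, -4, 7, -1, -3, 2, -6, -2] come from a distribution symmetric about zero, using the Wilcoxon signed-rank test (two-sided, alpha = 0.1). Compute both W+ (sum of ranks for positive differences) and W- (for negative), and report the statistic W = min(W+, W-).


Step 1: Drop any zero differences (none here) and take |d_i|.
|d| = [8, 5, 5, 3, 4, 7, 1, 3, 2, 6, 2]
Step 2: Midrank |d_i| (ties get averaged ranks).
ranks: |8|->11, |5|->7.5, |5|->7.5, |3|->4.5, |4|->6, |7|->10, |1|->1, |3|->4.5, |2|->2.5, |6|->9, |2|->2.5
Step 3: Attach original signs; sum ranks with positive sign and with negative sign.
W+ = 7.5 + 4.5 + 10 + 2.5 = 24.5
W- = 11 + 7.5 + 6 + 1 + 4.5 + 9 + 2.5 = 41.5
(Check: W+ + W- = 66 should equal n(n+1)/2 = 66.)
Step 4: Test statistic W = min(W+, W-) = 24.5.
Step 5: Ties in |d|, so use the tie-corrected normal approximation.
        E[W] = n(n+1)/4 = 11*12/4 = 33.
        Tie groups: |d|=2 (t=2), |d|=3 (t=2), |d|=5 (t=2); sum(t^3 - t) = 18.
        Var[W] = n(n+1)(2n+1)/24 - sum(t^3-t)/48 = 3036/24 - 18/48 = 126.125.
        z = (W - E[W]) / sqrt(Var[W]) = (24.5 - 33) / 11.2305 = -0.7569.
        Two-sided p = 2*Phi(z) = 0.449131.
Step 6: alpha = 0.1. fail to reject H0.

W+ = 24.5, W- = 41.5, W = min = 24.5, p = 0.449131, fail to reject H0.


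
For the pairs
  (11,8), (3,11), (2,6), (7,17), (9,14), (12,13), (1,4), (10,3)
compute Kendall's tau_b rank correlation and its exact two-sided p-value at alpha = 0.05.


Step 1: Enumerate the 28 unordered pairs (i,j) with i<j and classify each by sign(x_j-x_i) * sign(y_j-y_i).
  (1,2):dx=-8,dy=+3->D; (1,3):dx=-9,dy=-2->C; (1,4):dx=-4,dy=+9->D; (1,5):dx=-2,dy=+6->D
  (1,6):dx=+1,dy=+5->C; (1,7):dx=-10,dy=-4->C; (1,8):dx=-1,dy=-5->C; (2,3):dx=-1,dy=-5->C
  (2,4):dx=+4,dy=+6->C; (2,5):dx=+6,dy=+3->C; (2,6):dx=+9,dy=+2->C; (2,7):dx=-2,dy=-7->C
  (2,8):dx=+7,dy=-8->D; (3,4):dx=+5,dy=+11->C; (3,5):dx=+7,dy=+8->C; (3,6):dx=+10,dy=+7->C
  (3,7):dx=-1,dy=-2->C; (3,8):dx=+8,dy=-3->D; (4,5):dx=+2,dy=-3->D; (4,6):dx=+5,dy=-4->D
  (4,7):dx=-6,dy=-13->C; (4,8):dx=+3,dy=-14->D; (5,6):dx=+3,dy=-1->D; (5,7):dx=-8,dy=-10->C
  (5,8):dx=+1,dy=-11->D; (6,7):dx=-11,dy=-9->C; (6,8):dx=-2,dy=-10->C; (7,8):dx=+9,dy=-1->D
Step 2: C = 17, D = 11, total pairs = 28.
Step 3: tau = (C - D)/(n(n-1)/2) = (17 - 11)/28 = 0.214286.
Step 4: Exact two-sided p-value (enumerate n! = 40320 permutations of y under H0): p = 0.548413.
Step 5: alpha = 0.05. fail to reject H0.

tau_b = 0.2143 (C=17, D=11), p = 0.548413, fail to reject H0.


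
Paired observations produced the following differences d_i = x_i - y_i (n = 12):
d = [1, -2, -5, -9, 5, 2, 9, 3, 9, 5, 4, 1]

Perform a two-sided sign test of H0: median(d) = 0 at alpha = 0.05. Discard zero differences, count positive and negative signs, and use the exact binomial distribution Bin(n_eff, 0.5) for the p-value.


Step 1: Discard zero differences. Original n = 12; n_eff = number of nonzero differences = 12.
Nonzero differences (with sign): +1, -2, -5, -9, +5, +2, +9, +3, +9, +5, +4, +1
Step 2: Count signs: positive = 9, negative = 3.
Step 3: Under H0: P(positive) = 0.5, so the number of positives S ~ Bin(12, 0.5).
Step 4: Two-sided exact p-value = sum of Bin(12,0.5) probabilities at or below the observed probability = 0.145996.
Step 5: alpha = 0.05. fail to reject H0.

n_eff = 12, pos = 9, neg = 3, p = 0.145996, fail to reject H0.
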